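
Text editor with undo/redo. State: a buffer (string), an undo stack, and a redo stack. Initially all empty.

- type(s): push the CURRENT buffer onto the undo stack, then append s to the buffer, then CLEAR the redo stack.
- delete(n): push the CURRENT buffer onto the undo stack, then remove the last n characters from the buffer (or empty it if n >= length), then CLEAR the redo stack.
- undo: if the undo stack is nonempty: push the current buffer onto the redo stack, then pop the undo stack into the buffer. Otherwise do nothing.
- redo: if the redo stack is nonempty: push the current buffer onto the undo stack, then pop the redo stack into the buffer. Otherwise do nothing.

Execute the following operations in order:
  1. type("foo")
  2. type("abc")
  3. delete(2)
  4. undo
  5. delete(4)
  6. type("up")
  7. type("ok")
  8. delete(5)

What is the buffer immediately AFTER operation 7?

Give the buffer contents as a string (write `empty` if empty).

Answer: foupok

Derivation:
After op 1 (type): buf='foo' undo_depth=1 redo_depth=0
After op 2 (type): buf='fooabc' undo_depth=2 redo_depth=0
After op 3 (delete): buf='fooa' undo_depth=3 redo_depth=0
After op 4 (undo): buf='fooabc' undo_depth=2 redo_depth=1
After op 5 (delete): buf='fo' undo_depth=3 redo_depth=0
After op 6 (type): buf='foup' undo_depth=4 redo_depth=0
After op 7 (type): buf='foupok' undo_depth=5 redo_depth=0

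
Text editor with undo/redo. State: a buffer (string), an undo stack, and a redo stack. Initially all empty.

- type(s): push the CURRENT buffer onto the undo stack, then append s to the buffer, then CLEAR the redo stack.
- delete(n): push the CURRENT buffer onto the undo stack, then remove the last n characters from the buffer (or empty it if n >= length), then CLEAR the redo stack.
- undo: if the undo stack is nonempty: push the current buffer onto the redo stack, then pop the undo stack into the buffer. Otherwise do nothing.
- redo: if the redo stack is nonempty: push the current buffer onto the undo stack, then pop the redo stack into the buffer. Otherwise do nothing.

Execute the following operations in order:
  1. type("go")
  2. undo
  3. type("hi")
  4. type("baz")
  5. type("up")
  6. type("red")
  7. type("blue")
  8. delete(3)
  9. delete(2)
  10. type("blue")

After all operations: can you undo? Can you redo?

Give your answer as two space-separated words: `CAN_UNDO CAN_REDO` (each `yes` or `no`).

Answer: yes no

Derivation:
After op 1 (type): buf='go' undo_depth=1 redo_depth=0
After op 2 (undo): buf='(empty)' undo_depth=0 redo_depth=1
After op 3 (type): buf='hi' undo_depth=1 redo_depth=0
After op 4 (type): buf='hibaz' undo_depth=2 redo_depth=0
After op 5 (type): buf='hibazup' undo_depth=3 redo_depth=0
After op 6 (type): buf='hibazupred' undo_depth=4 redo_depth=0
After op 7 (type): buf='hibazupredblue' undo_depth=5 redo_depth=0
After op 8 (delete): buf='hibazupredb' undo_depth=6 redo_depth=0
After op 9 (delete): buf='hibazupre' undo_depth=7 redo_depth=0
After op 10 (type): buf='hibazupreblue' undo_depth=8 redo_depth=0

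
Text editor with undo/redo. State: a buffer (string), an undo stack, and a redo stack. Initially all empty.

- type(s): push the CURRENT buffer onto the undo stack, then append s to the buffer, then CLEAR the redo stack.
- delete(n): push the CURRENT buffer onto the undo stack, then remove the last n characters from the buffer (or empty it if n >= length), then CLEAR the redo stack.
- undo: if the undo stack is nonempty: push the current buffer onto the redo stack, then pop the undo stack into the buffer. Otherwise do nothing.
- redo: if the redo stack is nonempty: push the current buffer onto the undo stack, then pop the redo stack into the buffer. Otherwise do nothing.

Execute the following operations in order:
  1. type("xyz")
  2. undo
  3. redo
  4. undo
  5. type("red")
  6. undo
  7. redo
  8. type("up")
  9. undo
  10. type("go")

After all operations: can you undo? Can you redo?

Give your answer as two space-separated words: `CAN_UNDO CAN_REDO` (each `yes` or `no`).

After op 1 (type): buf='xyz' undo_depth=1 redo_depth=0
After op 2 (undo): buf='(empty)' undo_depth=0 redo_depth=1
After op 3 (redo): buf='xyz' undo_depth=1 redo_depth=0
After op 4 (undo): buf='(empty)' undo_depth=0 redo_depth=1
After op 5 (type): buf='red' undo_depth=1 redo_depth=0
After op 6 (undo): buf='(empty)' undo_depth=0 redo_depth=1
After op 7 (redo): buf='red' undo_depth=1 redo_depth=0
After op 8 (type): buf='redup' undo_depth=2 redo_depth=0
After op 9 (undo): buf='red' undo_depth=1 redo_depth=1
After op 10 (type): buf='redgo' undo_depth=2 redo_depth=0

Answer: yes no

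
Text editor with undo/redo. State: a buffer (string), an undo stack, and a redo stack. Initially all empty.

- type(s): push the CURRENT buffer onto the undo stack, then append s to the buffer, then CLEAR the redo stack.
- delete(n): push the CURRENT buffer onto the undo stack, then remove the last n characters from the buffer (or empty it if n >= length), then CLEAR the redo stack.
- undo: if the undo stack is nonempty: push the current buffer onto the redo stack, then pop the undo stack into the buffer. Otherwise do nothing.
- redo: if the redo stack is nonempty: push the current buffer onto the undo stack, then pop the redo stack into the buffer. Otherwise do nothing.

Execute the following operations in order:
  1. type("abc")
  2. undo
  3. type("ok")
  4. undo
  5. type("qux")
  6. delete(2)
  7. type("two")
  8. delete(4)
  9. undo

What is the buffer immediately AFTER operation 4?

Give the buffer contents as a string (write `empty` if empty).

Answer: empty

Derivation:
After op 1 (type): buf='abc' undo_depth=1 redo_depth=0
After op 2 (undo): buf='(empty)' undo_depth=0 redo_depth=1
After op 3 (type): buf='ok' undo_depth=1 redo_depth=0
After op 4 (undo): buf='(empty)' undo_depth=0 redo_depth=1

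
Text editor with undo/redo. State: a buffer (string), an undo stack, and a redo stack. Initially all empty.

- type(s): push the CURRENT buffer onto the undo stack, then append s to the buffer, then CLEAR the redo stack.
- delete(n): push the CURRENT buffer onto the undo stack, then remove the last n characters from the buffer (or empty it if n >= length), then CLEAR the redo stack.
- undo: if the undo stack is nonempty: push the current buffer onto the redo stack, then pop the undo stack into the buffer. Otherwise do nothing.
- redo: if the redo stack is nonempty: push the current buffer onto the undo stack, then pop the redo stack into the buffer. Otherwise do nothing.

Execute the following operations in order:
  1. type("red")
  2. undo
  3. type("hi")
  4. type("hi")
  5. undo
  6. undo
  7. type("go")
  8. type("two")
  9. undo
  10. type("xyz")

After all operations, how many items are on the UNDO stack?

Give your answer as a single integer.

Answer: 2

Derivation:
After op 1 (type): buf='red' undo_depth=1 redo_depth=0
After op 2 (undo): buf='(empty)' undo_depth=0 redo_depth=1
After op 3 (type): buf='hi' undo_depth=1 redo_depth=0
After op 4 (type): buf='hihi' undo_depth=2 redo_depth=0
After op 5 (undo): buf='hi' undo_depth=1 redo_depth=1
After op 6 (undo): buf='(empty)' undo_depth=0 redo_depth=2
After op 7 (type): buf='go' undo_depth=1 redo_depth=0
After op 8 (type): buf='gotwo' undo_depth=2 redo_depth=0
After op 9 (undo): buf='go' undo_depth=1 redo_depth=1
After op 10 (type): buf='goxyz' undo_depth=2 redo_depth=0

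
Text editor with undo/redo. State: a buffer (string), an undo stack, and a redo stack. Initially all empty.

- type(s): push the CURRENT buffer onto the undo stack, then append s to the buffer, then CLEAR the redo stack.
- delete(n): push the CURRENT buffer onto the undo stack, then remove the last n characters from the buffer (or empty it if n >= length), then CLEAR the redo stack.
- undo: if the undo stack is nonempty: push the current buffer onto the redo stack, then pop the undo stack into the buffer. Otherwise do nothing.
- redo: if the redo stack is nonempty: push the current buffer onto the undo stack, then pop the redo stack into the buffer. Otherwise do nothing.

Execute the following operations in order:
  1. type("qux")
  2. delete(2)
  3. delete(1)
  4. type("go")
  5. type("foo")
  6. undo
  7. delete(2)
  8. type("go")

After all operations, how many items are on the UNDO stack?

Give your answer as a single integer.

After op 1 (type): buf='qux' undo_depth=1 redo_depth=0
After op 2 (delete): buf='q' undo_depth=2 redo_depth=0
After op 3 (delete): buf='(empty)' undo_depth=3 redo_depth=0
After op 4 (type): buf='go' undo_depth=4 redo_depth=0
After op 5 (type): buf='gofoo' undo_depth=5 redo_depth=0
After op 6 (undo): buf='go' undo_depth=4 redo_depth=1
After op 7 (delete): buf='(empty)' undo_depth=5 redo_depth=0
After op 8 (type): buf='go' undo_depth=6 redo_depth=0

Answer: 6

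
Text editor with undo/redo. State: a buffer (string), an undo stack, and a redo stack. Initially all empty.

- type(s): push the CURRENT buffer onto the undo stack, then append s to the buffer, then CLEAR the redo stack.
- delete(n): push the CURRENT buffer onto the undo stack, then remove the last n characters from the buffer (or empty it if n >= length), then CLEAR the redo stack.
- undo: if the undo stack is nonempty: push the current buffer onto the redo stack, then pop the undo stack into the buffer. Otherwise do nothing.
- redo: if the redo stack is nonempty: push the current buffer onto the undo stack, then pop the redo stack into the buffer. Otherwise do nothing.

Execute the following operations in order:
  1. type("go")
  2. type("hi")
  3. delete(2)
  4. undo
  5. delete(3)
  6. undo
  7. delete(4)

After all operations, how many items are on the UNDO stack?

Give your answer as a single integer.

After op 1 (type): buf='go' undo_depth=1 redo_depth=0
After op 2 (type): buf='gohi' undo_depth=2 redo_depth=0
After op 3 (delete): buf='go' undo_depth=3 redo_depth=0
After op 4 (undo): buf='gohi' undo_depth=2 redo_depth=1
After op 5 (delete): buf='g' undo_depth=3 redo_depth=0
After op 6 (undo): buf='gohi' undo_depth=2 redo_depth=1
After op 7 (delete): buf='(empty)' undo_depth=3 redo_depth=0

Answer: 3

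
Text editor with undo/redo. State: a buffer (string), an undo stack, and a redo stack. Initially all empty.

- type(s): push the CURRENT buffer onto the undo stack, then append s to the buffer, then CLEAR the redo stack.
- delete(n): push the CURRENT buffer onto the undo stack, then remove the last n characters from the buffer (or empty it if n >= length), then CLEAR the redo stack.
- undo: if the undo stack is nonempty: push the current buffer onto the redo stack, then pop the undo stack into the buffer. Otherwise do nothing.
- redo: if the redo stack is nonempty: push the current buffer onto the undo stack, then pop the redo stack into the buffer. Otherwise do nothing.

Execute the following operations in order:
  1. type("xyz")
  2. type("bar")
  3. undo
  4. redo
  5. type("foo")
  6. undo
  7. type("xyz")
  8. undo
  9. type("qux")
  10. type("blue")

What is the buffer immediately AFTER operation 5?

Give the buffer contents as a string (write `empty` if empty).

Answer: xyzbarfoo

Derivation:
After op 1 (type): buf='xyz' undo_depth=1 redo_depth=0
After op 2 (type): buf='xyzbar' undo_depth=2 redo_depth=0
After op 3 (undo): buf='xyz' undo_depth=1 redo_depth=1
After op 4 (redo): buf='xyzbar' undo_depth=2 redo_depth=0
After op 5 (type): buf='xyzbarfoo' undo_depth=3 redo_depth=0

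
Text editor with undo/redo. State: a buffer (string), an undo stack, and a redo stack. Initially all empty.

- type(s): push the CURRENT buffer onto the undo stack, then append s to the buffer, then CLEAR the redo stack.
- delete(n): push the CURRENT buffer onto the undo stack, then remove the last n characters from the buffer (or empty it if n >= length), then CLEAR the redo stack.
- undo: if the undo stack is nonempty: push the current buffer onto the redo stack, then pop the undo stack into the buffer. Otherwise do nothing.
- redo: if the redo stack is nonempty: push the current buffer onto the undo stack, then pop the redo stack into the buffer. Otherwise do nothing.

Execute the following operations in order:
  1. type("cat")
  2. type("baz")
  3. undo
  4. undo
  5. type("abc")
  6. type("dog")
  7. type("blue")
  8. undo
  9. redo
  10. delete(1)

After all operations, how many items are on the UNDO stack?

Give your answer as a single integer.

Answer: 4

Derivation:
After op 1 (type): buf='cat' undo_depth=1 redo_depth=0
After op 2 (type): buf='catbaz' undo_depth=2 redo_depth=0
After op 3 (undo): buf='cat' undo_depth=1 redo_depth=1
After op 4 (undo): buf='(empty)' undo_depth=0 redo_depth=2
After op 5 (type): buf='abc' undo_depth=1 redo_depth=0
After op 6 (type): buf='abcdog' undo_depth=2 redo_depth=0
After op 7 (type): buf='abcdogblue' undo_depth=3 redo_depth=0
After op 8 (undo): buf='abcdog' undo_depth=2 redo_depth=1
After op 9 (redo): buf='abcdogblue' undo_depth=3 redo_depth=0
After op 10 (delete): buf='abcdogblu' undo_depth=4 redo_depth=0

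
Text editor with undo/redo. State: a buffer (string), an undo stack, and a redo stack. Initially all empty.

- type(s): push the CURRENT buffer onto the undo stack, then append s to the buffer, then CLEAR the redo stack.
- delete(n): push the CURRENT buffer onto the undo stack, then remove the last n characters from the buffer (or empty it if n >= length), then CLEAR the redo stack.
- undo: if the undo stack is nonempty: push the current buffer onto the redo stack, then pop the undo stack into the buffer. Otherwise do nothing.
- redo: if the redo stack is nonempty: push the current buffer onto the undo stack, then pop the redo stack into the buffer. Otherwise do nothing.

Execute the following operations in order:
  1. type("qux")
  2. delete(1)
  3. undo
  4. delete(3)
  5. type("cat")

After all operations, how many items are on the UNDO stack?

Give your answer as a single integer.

Answer: 3

Derivation:
After op 1 (type): buf='qux' undo_depth=1 redo_depth=0
After op 2 (delete): buf='qu' undo_depth=2 redo_depth=0
After op 3 (undo): buf='qux' undo_depth=1 redo_depth=1
After op 4 (delete): buf='(empty)' undo_depth=2 redo_depth=0
After op 5 (type): buf='cat' undo_depth=3 redo_depth=0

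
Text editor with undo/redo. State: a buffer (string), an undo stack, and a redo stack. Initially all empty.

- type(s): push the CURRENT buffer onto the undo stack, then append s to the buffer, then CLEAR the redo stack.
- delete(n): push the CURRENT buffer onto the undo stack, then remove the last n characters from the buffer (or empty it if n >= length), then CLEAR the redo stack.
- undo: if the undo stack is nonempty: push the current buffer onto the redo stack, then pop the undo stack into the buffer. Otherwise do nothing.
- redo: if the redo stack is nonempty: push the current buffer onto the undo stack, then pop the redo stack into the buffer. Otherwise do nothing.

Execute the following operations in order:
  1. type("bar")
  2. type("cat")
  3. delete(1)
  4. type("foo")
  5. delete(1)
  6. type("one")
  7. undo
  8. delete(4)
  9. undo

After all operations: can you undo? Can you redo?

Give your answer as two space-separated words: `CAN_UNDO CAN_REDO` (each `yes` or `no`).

After op 1 (type): buf='bar' undo_depth=1 redo_depth=0
After op 2 (type): buf='barcat' undo_depth=2 redo_depth=0
After op 3 (delete): buf='barca' undo_depth=3 redo_depth=0
After op 4 (type): buf='barcafoo' undo_depth=4 redo_depth=0
After op 5 (delete): buf='barcafo' undo_depth=5 redo_depth=0
After op 6 (type): buf='barcafoone' undo_depth=6 redo_depth=0
After op 7 (undo): buf='barcafo' undo_depth=5 redo_depth=1
After op 8 (delete): buf='bar' undo_depth=6 redo_depth=0
After op 9 (undo): buf='barcafo' undo_depth=5 redo_depth=1

Answer: yes yes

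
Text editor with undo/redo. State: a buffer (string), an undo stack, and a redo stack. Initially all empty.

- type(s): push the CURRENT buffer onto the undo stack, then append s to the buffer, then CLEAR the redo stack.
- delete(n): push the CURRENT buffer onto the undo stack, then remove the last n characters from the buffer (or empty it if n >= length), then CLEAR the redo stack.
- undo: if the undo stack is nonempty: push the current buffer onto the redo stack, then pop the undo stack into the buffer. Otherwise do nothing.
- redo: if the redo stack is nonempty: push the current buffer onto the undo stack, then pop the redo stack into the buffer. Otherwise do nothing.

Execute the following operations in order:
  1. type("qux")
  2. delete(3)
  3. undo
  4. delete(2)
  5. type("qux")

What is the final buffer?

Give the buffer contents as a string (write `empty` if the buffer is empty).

Answer: qqux

Derivation:
After op 1 (type): buf='qux' undo_depth=1 redo_depth=0
After op 2 (delete): buf='(empty)' undo_depth=2 redo_depth=0
After op 3 (undo): buf='qux' undo_depth=1 redo_depth=1
After op 4 (delete): buf='q' undo_depth=2 redo_depth=0
After op 5 (type): buf='qqux' undo_depth=3 redo_depth=0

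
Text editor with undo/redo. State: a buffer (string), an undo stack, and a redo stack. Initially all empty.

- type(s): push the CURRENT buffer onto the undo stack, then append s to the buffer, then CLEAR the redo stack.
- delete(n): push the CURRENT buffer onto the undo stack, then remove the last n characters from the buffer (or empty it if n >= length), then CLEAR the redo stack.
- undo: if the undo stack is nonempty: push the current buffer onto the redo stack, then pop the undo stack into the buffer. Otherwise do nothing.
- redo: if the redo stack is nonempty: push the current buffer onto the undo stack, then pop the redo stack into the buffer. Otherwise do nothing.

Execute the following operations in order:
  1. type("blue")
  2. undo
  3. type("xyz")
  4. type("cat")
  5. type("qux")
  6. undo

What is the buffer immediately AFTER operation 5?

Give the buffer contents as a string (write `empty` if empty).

After op 1 (type): buf='blue' undo_depth=1 redo_depth=0
After op 2 (undo): buf='(empty)' undo_depth=0 redo_depth=1
After op 3 (type): buf='xyz' undo_depth=1 redo_depth=0
After op 4 (type): buf='xyzcat' undo_depth=2 redo_depth=0
After op 5 (type): buf='xyzcatqux' undo_depth=3 redo_depth=0

Answer: xyzcatqux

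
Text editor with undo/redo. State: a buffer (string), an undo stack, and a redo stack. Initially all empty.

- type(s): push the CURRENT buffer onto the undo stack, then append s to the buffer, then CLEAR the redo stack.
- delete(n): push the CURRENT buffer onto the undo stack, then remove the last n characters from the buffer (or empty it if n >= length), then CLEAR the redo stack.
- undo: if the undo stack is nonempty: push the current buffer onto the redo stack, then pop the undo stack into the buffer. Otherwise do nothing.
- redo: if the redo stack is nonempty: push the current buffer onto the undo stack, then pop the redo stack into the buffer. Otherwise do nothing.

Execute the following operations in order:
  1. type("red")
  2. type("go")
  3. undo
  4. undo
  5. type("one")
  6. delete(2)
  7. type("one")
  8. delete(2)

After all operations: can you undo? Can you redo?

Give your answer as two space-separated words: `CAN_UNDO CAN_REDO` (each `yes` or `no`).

Answer: yes no

Derivation:
After op 1 (type): buf='red' undo_depth=1 redo_depth=0
After op 2 (type): buf='redgo' undo_depth=2 redo_depth=0
After op 3 (undo): buf='red' undo_depth=1 redo_depth=1
After op 4 (undo): buf='(empty)' undo_depth=0 redo_depth=2
After op 5 (type): buf='one' undo_depth=1 redo_depth=0
After op 6 (delete): buf='o' undo_depth=2 redo_depth=0
After op 7 (type): buf='oone' undo_depth=3 redo_depth=0
After op 8 (delete): buf='oo' undo_depth=4 redo_depth=0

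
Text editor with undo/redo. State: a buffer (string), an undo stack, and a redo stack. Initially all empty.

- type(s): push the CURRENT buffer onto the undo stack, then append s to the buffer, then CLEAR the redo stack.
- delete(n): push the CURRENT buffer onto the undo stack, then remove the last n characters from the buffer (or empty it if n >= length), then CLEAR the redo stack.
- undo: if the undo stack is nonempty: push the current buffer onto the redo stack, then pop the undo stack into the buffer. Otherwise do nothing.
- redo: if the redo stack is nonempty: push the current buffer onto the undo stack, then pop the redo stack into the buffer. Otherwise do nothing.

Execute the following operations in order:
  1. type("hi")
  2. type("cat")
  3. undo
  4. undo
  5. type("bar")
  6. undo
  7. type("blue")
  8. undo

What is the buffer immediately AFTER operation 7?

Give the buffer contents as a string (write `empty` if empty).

Answer: blue

Derivation:
After op 1 (type): buf='hi' undo_depth=1 redo_depth=0
After op 2 (type): buf='hicat' undo_depth=2 redo_depth=0
After op 3 (undo): buf='hi' undo_depth=1 redo_depth=1
After op 4 (undo): buf='(empty)' undo_depth=0 redo_depth=2
After op 5 (type): buf='bar' undo_depth=1 redo_depth=0
After op 6 (undo): buf='(empty)' undo_depth=0 redo_depth=1
After op 7 (type): buf='blue' undo_depth=1 redo_depth=0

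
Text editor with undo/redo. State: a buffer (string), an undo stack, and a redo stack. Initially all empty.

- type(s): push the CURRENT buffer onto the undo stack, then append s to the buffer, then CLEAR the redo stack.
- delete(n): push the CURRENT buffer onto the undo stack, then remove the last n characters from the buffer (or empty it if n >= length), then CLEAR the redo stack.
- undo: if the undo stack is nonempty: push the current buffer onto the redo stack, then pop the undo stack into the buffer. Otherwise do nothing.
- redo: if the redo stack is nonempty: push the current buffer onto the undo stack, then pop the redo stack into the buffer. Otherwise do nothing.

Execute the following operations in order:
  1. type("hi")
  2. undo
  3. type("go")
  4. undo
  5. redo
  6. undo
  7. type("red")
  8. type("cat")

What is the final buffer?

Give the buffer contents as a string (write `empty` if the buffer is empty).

Answer: redcat

Derivation:
After op 1 (type): buf='hi' undo_depth=1 redo_depth=0
After op 2 (undo): buf='(empty)' undo_depth=0 redo_depth=1
After op 3 (type): buf='go' undo_depth=1 redo_depth=0
After op 4 (undo): buf='(empty)' undo_depth=0 redo_depth=1
After op 5 (redo): buf='go' undo_depth=1 redo_depth=0
After op 6 (undo): buf='(empty)' undo_depth=0 redo_depth=1
After op 7 (type): buf='red' undo_depth=1 redo_depth=0
After op 8 (type): buf='redcat' undo_depth=2 redo_depth=0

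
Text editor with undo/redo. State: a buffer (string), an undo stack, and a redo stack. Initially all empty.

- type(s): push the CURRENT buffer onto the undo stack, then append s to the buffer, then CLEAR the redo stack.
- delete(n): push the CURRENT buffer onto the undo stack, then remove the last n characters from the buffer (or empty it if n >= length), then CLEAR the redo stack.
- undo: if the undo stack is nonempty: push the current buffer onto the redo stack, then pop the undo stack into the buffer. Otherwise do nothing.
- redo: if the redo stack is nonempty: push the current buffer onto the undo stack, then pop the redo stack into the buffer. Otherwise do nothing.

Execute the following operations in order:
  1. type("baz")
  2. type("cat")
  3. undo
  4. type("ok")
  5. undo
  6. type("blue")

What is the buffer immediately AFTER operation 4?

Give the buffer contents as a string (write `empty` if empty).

Answer: bazok

Derivation:
After op 1 (type): buf='baz' undo_depth=1 redo_depth=0
After op 2 (type): buf='bazcat' undo_depth=2 redo_depth=0
After op 3 (undo): buf='baz' undo_depth=1 redo_depth=1
After op 4 (type): buf='bazok' undo_depth=2 redo_depth=0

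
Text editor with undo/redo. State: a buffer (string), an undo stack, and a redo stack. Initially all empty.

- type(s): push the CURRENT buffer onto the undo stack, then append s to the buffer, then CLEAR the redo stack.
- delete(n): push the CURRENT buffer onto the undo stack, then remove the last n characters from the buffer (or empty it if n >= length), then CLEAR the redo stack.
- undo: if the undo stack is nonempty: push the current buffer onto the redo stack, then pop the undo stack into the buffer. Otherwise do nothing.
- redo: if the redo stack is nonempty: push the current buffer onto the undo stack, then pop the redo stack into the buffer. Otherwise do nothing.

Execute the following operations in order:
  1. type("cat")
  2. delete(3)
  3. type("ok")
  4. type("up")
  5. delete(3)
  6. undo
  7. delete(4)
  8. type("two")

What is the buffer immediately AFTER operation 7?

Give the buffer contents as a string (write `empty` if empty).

After op 1 (type): buf='cat' undo_depth=1 redo_depth=0
After op 2 (delete): buf='(empty)' undo_depth=2 redo_depth=0
After op 3 (type): buf='ok' undo_depth=3 redo_depth=0
After op 4 (type): buf='okup' undo_depth=4 redo_depth=0
After op 5 (delete): buf='o' undo_depth=5 redo_depth=0
After op 6 (undo): buf='okup' undo_depth=4 redo_depth=1
After op 7 (delete): buf='(empty)' undo_depth=5 redo_depth=0

Answer: empty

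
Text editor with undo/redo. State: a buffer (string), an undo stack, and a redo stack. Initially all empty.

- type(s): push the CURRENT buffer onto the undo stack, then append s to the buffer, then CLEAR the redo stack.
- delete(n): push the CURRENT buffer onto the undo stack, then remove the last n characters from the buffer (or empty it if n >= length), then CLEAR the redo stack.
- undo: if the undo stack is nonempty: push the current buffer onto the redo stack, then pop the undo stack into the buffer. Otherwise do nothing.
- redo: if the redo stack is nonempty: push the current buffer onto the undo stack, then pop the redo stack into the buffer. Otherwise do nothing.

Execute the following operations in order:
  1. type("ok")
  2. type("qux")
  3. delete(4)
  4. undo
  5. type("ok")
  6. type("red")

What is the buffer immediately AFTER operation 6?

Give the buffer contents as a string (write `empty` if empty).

Answer: okquxokred

Derivation:
After op 1 (type): buf='ok' undo_depth=1 redo_depth=0
After op 2 (type): buf='okqux' undo_depth=2 redo_depth=0
After op 3 (delete): buf='o' undo_depth=3 redo_depth=0
After op 4 (undo): buf='okqux' undo_depth=2 redo_depth=1
After op 5 (type): buf='okquxok' undo_depth=3 redo_depth=0
After op 6 (type): buf='okquxokred' undo_depth=4 redo_depth=0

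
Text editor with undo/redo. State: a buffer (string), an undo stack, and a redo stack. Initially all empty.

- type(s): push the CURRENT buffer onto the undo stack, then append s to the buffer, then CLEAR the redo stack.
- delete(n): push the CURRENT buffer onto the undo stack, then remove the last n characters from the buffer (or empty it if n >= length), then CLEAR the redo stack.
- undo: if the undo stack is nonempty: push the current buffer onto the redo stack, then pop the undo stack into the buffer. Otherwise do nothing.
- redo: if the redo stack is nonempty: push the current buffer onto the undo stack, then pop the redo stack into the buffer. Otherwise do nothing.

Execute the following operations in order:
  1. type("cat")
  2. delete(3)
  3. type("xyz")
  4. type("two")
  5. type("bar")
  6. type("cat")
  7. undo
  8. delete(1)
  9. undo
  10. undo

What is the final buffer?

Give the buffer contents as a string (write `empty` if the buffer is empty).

Answer: xyztwo

Derivation:
After op 1 (type): buf='cat' undo_depth=1 redo_depth=0
After op 2 (delete): buf='(empty)' undo_depth=2 redo_depth=0
After op 3 (type): buf='xyz' undo_depth=3 redo_depth=0
After op 4 (type): buf='xyztwo' undo_depth=4 redo_depth=0
After op 5 (type): buf='xyztwobar' undo_depth=5 redo_depth=0
After op 6 (type): buf='xyztwobarcat' undo_depth=6 redo_depth=0
After op 7 (undo): buf='xyztwobar' undo_depth=5 redo_depth=1
After op 8 (delete): buf='xyztwoba' undo_depth=6 redo_depth=0
After op 9 (undo): buf='xyztwobar' undo_depth=5 redo_depth=1
After op 10 (undo): buf='xyztwo' undo_depth=4 redo_depth=2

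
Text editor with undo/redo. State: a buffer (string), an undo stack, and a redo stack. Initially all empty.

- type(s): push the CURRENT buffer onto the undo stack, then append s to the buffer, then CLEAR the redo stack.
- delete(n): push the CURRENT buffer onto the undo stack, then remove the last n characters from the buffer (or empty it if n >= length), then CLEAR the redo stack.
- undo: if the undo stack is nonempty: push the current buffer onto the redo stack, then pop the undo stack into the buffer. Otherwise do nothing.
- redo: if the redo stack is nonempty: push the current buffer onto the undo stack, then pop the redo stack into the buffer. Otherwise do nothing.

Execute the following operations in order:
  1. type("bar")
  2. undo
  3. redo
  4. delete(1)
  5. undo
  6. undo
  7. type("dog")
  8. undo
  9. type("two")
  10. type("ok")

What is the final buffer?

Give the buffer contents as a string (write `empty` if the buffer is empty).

Answer: twook

Derivation:
After op 1 (type): buf='bar' undo_depth=1 redo_depth=0
After op 2 (undo): buf='(empty)' undo_depth=0 redo_depth=1
After op 3 (redo): buf='bar' undo_depth=1 redo_depth=0
After op 4 (delete): buf='ba' undo_depth=2 redo_depth=0
After op 5 (undo): buf='bar' undo_depth=1 redo_depth=1
After op 6 (undo): buf='(empty)' undo_depth=0 redo_depth=2
After op 7 (type): buf='dog' undo_depth=1 redo_depth=0
After op 8 (undo): buf='(empty)' undo_depth=0 redo_depth=1
After op 9 (type): buf='two' undo_depth=1 redo_depth=0
After op 10 (type): buf='twook' undo_depth=2 redo_depth=0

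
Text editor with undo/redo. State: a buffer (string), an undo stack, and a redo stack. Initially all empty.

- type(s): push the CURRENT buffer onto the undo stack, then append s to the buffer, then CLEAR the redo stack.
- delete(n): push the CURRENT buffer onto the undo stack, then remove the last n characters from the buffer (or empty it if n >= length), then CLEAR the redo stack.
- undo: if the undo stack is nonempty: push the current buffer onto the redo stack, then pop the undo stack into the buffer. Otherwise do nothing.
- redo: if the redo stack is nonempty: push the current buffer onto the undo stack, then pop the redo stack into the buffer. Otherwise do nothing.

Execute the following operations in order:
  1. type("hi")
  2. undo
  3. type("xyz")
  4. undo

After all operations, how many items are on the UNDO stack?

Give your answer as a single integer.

Answer: 0

Derivation:
After op 1 (type): buf='hi' undo_depth=1 redo_depth=0
After op 2 (undo): buf='(empty)' undo_depth=0 redo_depth=1
After op 3 (type): buf='xyz' undo_depth=1 redo_depth=0
After op 4 (undo): buf='(empty)' undo_depth=0 redo_depth=1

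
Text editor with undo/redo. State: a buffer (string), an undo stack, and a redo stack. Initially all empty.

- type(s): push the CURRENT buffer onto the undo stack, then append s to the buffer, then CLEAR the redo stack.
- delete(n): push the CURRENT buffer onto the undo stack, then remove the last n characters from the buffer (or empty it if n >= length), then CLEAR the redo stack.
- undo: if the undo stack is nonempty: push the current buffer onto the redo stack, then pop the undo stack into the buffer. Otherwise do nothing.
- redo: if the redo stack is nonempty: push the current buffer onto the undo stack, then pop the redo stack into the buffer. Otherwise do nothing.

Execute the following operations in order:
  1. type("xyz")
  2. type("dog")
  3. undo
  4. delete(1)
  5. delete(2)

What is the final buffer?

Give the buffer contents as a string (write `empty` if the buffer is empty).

Answer: empty

Derivation:
After op 1 (type): buf='xyz' undo_depth=1 redo_depth=0
After op 2 (type): buf='xyzdog' undo_depth=2 redo_depth=0
After op 3 (undo): buf='xyz' undo_depth=1 redo_depth=1
After op 4 (delete): buf='xy' undo_depth=2 redo_depth=0
After op 5 (delete): buf='(empty)' undo_depth=3 redo_depth=0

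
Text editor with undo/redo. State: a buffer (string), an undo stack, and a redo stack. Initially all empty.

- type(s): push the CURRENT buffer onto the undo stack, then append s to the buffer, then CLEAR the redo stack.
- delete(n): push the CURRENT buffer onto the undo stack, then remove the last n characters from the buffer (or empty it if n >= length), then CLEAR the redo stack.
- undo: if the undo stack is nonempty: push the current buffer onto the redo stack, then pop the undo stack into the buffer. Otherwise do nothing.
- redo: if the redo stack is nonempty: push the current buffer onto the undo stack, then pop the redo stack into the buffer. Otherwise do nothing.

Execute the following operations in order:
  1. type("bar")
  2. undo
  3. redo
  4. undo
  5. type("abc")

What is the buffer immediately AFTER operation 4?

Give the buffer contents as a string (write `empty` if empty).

After op 1 (type): buf='bar' undo_depth=1 redo_depth=0
After op 2 (undo): buf='(empty)' undo_depth=0 redo_depth=1
After op 3 (redo): buf='bar' undo_depth=1 redo_depth=0
After op 4 (undo): buf='(empty)' undo_depth=0 redo_depth=1

Answer: empty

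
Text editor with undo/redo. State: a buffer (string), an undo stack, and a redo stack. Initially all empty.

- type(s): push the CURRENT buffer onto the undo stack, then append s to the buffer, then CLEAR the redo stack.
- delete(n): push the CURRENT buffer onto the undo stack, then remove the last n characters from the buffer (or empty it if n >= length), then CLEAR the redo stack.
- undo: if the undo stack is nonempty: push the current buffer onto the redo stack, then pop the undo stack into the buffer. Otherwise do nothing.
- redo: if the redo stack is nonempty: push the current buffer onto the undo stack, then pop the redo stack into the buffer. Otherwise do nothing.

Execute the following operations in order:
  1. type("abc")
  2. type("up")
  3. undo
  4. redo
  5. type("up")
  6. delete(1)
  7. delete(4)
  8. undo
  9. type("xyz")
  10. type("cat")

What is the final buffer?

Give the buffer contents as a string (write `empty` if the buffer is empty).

Answer: abcupuxyzcat

Derivation:
After op 1 (type): buf='abc' undo_depth=1 redo_depth=0
After op 2 (type): buf='abcup' undo_depth=2 redo_depth=0
After op 3 (undo): buf='abc' undo_depth=1 redo_depth=1
After op 4 (redo): buf='abcup' undo_depth=2 redo_depth=0
After op 5 (type): buf='abcupup' undo_depth=3 redo_depth=0
After op 6 (delete): buf='abcupu' undo_depth=4 redo_depth=0
After op 7 (delete): buf='ab' undo_depth=5 redo_depth=0
After op 8 (undo): buf='abcupu' undo_depth=4 redo_depth=1
After op 9 (type): buf='abcupuxyz' undo_depth=5 redo_depth=0
After op 10 (type): buf='abcupuxyzcat' undo_depth=6 redo_depth=0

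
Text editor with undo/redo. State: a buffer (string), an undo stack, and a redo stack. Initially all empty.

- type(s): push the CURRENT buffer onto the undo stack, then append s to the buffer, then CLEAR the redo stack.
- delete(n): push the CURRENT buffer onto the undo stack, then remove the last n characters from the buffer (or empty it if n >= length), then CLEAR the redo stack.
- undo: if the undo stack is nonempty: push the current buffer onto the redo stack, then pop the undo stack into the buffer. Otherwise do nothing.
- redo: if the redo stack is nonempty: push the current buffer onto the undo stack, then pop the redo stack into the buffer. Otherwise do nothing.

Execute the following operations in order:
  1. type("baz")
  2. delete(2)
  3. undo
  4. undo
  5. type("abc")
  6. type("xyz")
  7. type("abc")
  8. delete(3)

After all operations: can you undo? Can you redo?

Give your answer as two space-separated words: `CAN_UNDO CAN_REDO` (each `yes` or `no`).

Answer: yes no

Derivation:
After op 1 (type): buf='baz' undo_depth=1 redo_depth=0
After op 2 (delete): buf='b' undo_depth=2 redo_depth=0
After op 3 (undo): buf='baz' undo_depth=1 redo_depth=1
After op 4 (undo): buf='(empty)' undo_depth=0 redo_depth=2
After op 5 (type): buf='abc' undo_depth=1 redo_depth=0
After op 6 (type): buf='abcxyz' undo_depth=2 redo_depth=0
After op 7 (type): buf='abcxyzabc' undo_depth=3 redo_depth=0
After op 8 (delete): buf='abcxyz' undo_depth=4 redo_depth=0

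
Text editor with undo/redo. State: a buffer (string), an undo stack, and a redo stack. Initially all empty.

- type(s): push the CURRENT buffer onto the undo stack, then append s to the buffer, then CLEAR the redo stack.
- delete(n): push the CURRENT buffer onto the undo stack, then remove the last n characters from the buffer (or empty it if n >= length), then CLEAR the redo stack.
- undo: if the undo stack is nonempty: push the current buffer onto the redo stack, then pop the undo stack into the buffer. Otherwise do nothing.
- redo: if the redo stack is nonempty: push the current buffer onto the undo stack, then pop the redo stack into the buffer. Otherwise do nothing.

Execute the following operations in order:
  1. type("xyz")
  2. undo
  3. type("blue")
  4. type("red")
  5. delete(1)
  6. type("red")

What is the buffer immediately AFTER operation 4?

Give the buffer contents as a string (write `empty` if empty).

After op 1 (type): buf='xyz' undo_depth=1 redo_depth=0
After op 2 (undo): buf='(empty)' undo_depth=0 redo_depth=1
After op 3 (type): buf='blue' undo_depth=1 redo_depth=0
After op 4 (type): buf='bluered' undo_depth=2 redo_depth=0

Answer: bluered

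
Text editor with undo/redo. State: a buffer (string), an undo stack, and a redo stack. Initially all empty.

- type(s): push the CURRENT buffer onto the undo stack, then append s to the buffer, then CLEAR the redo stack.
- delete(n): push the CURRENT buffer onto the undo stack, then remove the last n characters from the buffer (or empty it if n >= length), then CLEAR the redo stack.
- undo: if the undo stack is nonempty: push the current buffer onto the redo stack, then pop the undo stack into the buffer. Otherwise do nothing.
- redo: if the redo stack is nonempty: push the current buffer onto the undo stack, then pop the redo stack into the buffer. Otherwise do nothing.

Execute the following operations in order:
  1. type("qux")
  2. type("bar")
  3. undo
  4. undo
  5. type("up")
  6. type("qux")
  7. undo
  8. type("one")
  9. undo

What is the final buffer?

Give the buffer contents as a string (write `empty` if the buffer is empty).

Answer: up

Derivation:
After op 1 (type): buf='qux' undo_depth=1 redo_depth=0
After op 2 (type): buf='quxbar' undo_depth=2 redo_depth=0
After op 3 (undo): buf='qux' undo_depth=1 redo_depth=1
After op 4 (undo): buf='(empty)' undo_depth=0 redo_depth=2
After op 5 (type): buf='up' undo_depth=1 redo_depth=0
After op 6 (type): buf='upqux' undo_depth=2 redo_depth=0
After op 7 (undo): buf='up' undo_depth=1 redo_depth=1
After op 8 (type): buf='upone' undo_depth=2 redo_depth=0
After op 9 (undo): buf='up' undo_depth=1 redo_depth=1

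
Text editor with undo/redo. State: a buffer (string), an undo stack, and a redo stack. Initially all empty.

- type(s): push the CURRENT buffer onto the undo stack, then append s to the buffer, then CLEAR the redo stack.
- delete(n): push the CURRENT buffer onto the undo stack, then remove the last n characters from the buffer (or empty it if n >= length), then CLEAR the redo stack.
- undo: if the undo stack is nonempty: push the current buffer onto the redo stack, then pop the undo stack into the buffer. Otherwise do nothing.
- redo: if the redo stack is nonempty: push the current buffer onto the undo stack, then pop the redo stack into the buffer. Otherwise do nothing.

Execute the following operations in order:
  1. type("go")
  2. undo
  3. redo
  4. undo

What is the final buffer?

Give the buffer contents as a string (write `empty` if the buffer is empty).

After op 1 (type): buf='go' undo_depth=1 redo_depth=0
After op 2 (undo): buf='(empty)' undo_depth=0 redo_depth=1
After op 3 (redo): buf='go' undo_depth=1 redo_depth=0
After op 4 (undo): buf='(empty)' undo_depth=0 redo_depth=1

Answer: empty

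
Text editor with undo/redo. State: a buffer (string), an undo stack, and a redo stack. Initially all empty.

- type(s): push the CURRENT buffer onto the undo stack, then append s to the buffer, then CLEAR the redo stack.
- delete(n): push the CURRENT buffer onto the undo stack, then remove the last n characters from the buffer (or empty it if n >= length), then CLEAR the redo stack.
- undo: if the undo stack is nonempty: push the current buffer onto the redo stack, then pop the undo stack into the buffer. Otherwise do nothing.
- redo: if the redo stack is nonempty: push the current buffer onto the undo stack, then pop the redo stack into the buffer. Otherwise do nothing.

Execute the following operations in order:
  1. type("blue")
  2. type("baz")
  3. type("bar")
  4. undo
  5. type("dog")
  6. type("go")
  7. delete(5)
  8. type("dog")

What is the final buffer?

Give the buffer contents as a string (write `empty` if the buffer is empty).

After op 1 (type): buf='blue' undo_depth=1 redo_depth=0
After op 2 (type): buf='bluebaz' undo_depth=2 redo_depth=0
After op 3 (type): buf='bluebazbar' undo_depth=3 redo_depth=0
After op 4 (undo): buf='bluebaz' undo_depth=2 redo_depth=1
After op 5 (type): buf='bluebazdog' undo_depth=3 redo_depth=0
After op 6 (type): buf='bluebazdoggo' undo_depth=4 redo_depth=0
After op 7 (delete): buf='bluebaz' undo_depth=5 redo_depth=0
After op 8 (type): buf='bluebazdog' undo_depth=6 redo_depth=0

Answer: bluebazdog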